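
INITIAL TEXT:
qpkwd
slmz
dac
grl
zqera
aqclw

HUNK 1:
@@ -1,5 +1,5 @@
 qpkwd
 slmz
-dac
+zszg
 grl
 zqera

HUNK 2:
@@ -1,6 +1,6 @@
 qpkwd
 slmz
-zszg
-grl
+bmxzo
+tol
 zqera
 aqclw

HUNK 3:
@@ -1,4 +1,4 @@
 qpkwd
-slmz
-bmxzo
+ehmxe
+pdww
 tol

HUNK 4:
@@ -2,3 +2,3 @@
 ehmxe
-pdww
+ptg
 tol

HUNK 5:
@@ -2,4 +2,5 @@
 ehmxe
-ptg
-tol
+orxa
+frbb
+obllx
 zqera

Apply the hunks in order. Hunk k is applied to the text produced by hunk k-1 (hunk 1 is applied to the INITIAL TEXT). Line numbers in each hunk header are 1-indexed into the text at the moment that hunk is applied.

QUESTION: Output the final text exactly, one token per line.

Answer: qpkwd
ehmxe
orxa
frbb
obllx
zqera
aqclw

Derivation:
Hunk 1: at line 1 remove [dac] add [zszg] -> 6 lines: qpkwd slmz zszg grl zqera aqclw
Hunk 2: at line 1 remove [zszg,grl] add [bmxzo,tol] -> 6 lines: qpkwd slmz bmxzo tol zqera aqclw
Hunk 3: at line 1 remove [slmz,bmxzo] add [ehmxe,pdww] -> 6 lines: qpkwd ehmxe pdww tol zqera aqclw
Hunk 4: at line 2 remove [pdww] add [ptg] -> 6 lines: qpkwd ehmxe ptg tol zqera aqclw
Hunk 5: at line 2 remove [ptg,tol] add [orxa,frbb,obllx] -> 7 lines: qpkwd ehmxe orxa frbb obllx zqera aqclw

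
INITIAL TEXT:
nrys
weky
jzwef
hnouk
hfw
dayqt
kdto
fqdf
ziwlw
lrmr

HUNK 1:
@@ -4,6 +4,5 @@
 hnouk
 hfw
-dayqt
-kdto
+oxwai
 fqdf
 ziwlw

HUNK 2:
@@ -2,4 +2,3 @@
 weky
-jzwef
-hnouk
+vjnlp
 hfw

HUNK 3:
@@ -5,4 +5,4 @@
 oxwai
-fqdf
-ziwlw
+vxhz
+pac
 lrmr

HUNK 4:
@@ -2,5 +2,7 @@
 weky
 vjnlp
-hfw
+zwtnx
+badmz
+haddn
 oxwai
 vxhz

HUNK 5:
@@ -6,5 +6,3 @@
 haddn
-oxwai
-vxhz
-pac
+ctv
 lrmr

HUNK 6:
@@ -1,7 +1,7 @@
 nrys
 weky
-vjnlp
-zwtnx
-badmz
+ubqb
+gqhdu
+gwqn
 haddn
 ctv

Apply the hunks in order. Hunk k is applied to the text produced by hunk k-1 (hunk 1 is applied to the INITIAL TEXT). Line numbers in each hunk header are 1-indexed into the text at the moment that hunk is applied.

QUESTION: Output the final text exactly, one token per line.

Answer: nrys
weky
ubqb
gqhdu
gwqn
haddn
ctv
lrmr

Derivation:
Hunk 1: at line 4 remove [dayqt,kdto] add [oxwai] -> 9 lines: nrys weky jzwef hnouk hfw oxwai fqdf ziwlw lrmr
Hunk 2: at line 2 remove [jzwef,hnouk] add [vjnlp] -> 8 lines: nrys weky vjnlp hfw oxwai fqdf ziwlw lrmr
Hunk 3: at line 5 remove [fqdf,ziwlw] add [vxhz,pac] -> 8 lines: nrys weky vjnlp hfw oxwai vxhz pac lrmr
Hunk 4: at line 2 remove [hfw] add [zwtnx,badmz,haddn] -> 10 lines: nrys weky vjnlp zwtnx badmz haddn oxwai vxhz pac lrmr
Hunk 5: at line 6 remove [oxwai,vxhz,pac] add [ctv] -> 8 lines: nrys weky vjnlp zwtnx badmz haddn ctv lrmr
Hunk 6: at line 1 remove [vjnlp,zwtnx,badmz] add [ubqb,gqhdu,gwqn] -> 8 lines: nrys weky ubqb gqhdu gwqn haddn ctv lrmr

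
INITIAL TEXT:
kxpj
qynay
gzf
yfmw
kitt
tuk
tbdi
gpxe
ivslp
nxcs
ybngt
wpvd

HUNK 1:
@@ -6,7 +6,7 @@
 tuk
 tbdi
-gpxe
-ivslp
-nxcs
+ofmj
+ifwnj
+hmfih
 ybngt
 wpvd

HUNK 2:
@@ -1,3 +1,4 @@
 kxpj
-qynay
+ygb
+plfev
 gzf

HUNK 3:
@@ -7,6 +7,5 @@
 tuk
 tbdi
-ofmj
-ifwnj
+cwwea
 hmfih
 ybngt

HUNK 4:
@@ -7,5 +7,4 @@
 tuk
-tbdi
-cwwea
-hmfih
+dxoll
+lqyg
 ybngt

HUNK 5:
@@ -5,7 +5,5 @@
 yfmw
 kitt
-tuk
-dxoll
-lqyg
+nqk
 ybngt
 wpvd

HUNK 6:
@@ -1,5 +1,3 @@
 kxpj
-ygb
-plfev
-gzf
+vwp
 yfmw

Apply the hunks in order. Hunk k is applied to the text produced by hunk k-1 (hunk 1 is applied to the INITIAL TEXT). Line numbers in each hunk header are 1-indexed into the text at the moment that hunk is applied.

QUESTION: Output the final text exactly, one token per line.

Answer: kxpj
vwp
yfmw
kitt
nqk
ybngt
wpvd

Derivation:
Hunk 1: at line 6 remove [gpxe,ivslp,nxcs] add [ofmj,ifwnj,hmfih] -> 12 lines: kxpj qynay gzf yfmw kitt tuk tbdi ofmj ifwnj hmfih ybngt wpvd
Hunk 2: at line 1 remove [qynay] add [ygb,plfev] -> 13 lines: kxpj ygb plfev gzf yfmw kitt tuk tbdi ofmj ifwnj hmfih ybngt wpvd
Hunk 3: at line 7 remove [ofmj,ifwnj] add [cwwea] -> 12 lines: kxpj ygb plfev gzf yfmw kitt tuk tbdi cwwea hmfih ybngt wpvd
Hunk 4: at line 7 remove [tbdi,cwwea,hmfih] add [dxoll,lqyg] -> 11 lines: kxpj ygb plfev gzf yfmw kitt tuk dxoll lqyg ybngt wpvd
Hunk 5: at line 5 remove [tuk,dxoll,lqyg] add [nqk] -> 9 lines: kxpj ygb plfev gzf yfmw kitt nqk ybngt wpvd
Hunk 6: at line 1 remove [ygb,plfev,gzf] add [vwp] -> 7 lines: kxpj vwp yfmw kitt nqk ybngt wpvd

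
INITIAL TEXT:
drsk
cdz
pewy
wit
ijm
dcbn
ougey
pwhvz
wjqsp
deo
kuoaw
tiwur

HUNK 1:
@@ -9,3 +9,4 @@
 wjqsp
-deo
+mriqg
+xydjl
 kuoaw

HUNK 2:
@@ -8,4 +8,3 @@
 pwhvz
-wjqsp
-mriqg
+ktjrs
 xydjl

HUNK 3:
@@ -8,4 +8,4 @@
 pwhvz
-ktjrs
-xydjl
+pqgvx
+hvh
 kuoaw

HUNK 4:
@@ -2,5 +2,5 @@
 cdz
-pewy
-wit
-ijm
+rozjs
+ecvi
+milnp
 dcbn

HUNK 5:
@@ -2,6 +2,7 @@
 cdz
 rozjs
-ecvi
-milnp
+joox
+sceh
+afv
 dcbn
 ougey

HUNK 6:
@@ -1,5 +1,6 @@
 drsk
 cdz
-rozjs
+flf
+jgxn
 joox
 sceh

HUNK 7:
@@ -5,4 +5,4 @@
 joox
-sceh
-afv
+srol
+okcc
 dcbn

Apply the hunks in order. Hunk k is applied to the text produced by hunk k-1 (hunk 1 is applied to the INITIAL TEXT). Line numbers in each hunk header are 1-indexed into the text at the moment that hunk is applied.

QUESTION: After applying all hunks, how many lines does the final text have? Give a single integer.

Hunk 1: at line 9 remove [deo] add [mriqg,xydjl] -> 13 lines: drsk cdz pewy wit ijm dcbn ougey pwhvz wjqsp mriqg xydjl kuoaw tiwur
Hunk 2: at line 8 remove [wjqsp,mriqg] add [ktjrs] -> 12 lines: drsk cdz pewy wit ijm dcbn ougey pwhvz ktjrs xydjl kuoaw tiwur
Hunk 3: at line 8 remove [ktjrs,xydjl] add [pqgvx,hvh] -> 12 lines: drsk cdz pewy wit ijm dcbn ougey pwhvz pqgvx hvh kuoaw tiwur
Hunk 4: at line 2 remove [pewy,wit,ijm] add [rozjs,ecvi,milnp] -> 12 lines: drsk cdz rozjs ecvi milnp dcbn ougey pwhvz pqgvx hvh kuoaw tiwur
Hunk 5: at line 2 remove [ecvi,milnp] add [joox,sceh,afv] -> 13 lines: drsk cdz rozjs joox sceh afv dcbn ougey pwhvz pqgvx hvh kuoaw tiwur
Hunk 6: at line 1 remove [rozjs] add [flf,jgxn] -> 14 lines: drsk cdz flf jgxn joox sceh afv dcbn ougey pwhvz pqgvx hvh kuoaw tiwur
Hunk 7: at line 5 remove [sceh,afv] add [srol,okcc] -> 14 lines: drsk cdz flf jgxn joox srol okcc dcbn ougey pwhvz pqgvx hvh kuoaw tiwur
Final line count: 14

Answer: 14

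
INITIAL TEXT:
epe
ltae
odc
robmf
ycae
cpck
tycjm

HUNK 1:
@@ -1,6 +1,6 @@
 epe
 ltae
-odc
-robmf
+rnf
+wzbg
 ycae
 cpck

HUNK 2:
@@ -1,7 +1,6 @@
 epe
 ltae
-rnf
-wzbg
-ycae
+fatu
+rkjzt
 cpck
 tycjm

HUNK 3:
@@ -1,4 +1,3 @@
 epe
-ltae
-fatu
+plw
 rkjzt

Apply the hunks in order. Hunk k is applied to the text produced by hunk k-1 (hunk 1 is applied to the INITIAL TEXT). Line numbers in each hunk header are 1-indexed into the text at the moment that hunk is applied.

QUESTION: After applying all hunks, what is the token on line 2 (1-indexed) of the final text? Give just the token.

Answer: plw

Derivation:
Hunk 1: at line 1 remove [odc,robmf] add [rnf,wzbg] -> 7 lines: epe ltae rnf wzbg ycae cpck tycjm
Hunk 2: at line 1 remove [rnf,wzbg,ycae] add [fatu,rkjzt] -> 6 lines: epe ltae fatu rkjzt cpck tycjm
Hunk 3: at line 1 remove [ltae,fatu] add [plw] -> 5 lines: epe plw rkjzt cpck tycjm
Final line 2: plw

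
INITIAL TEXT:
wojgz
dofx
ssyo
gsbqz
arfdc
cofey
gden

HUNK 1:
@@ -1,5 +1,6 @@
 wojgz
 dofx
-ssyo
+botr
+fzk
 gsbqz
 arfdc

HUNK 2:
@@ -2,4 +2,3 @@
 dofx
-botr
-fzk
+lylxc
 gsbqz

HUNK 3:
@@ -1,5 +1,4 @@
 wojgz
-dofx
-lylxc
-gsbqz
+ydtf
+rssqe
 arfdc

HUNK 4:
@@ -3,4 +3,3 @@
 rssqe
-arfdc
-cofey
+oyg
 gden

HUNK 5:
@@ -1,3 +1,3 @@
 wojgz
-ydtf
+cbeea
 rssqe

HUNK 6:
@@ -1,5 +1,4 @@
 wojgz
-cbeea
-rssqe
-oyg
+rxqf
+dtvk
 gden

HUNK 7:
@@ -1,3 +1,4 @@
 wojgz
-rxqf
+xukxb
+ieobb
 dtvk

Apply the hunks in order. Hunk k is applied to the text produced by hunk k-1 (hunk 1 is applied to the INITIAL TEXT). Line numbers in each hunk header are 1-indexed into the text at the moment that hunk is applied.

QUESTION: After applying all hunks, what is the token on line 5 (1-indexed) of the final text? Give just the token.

Hunk 1: at line 1 remove [ssyo] add [botr,fzk] -> 8 lines: wojgz dofx botr fzk gsbqz arfdc cofey gden
Hunk 2: at line 2 remove [botr,fzk] add [lylxc] -> 7 lines: wojgz dofx lylxc gsbqz arfdc cofey gden
Hunk 3: at line 1 remove [dofx,lylxc,gsbqz] add [ydtf,rssqe] -> 6 lines: wojgz ydtf rssqe arfdc cofey gden
Hunk 4: at line 3 remove [arfdc,cofey] add [oyg] -> 5 lines: wojgz ydtf rssqe oyg gden
Hunk 5: at line 1 remove [ydtf] add [cbeea] -> 5 lines: wojgz cbeea rssqe oyg gden
Hunk 6: at line 1 remove [cbeea,rssqe,oyg] add [rxqf,dtvk] -> 4 lines: wojgz rxqf dtvk gden
Hunk 7: at line 1 remove [rxqf] add [xukxb,ieobb] -> 5 lines: wojgz xukxb ieobb dtvk gden
Final line 5: gden

Answer: gden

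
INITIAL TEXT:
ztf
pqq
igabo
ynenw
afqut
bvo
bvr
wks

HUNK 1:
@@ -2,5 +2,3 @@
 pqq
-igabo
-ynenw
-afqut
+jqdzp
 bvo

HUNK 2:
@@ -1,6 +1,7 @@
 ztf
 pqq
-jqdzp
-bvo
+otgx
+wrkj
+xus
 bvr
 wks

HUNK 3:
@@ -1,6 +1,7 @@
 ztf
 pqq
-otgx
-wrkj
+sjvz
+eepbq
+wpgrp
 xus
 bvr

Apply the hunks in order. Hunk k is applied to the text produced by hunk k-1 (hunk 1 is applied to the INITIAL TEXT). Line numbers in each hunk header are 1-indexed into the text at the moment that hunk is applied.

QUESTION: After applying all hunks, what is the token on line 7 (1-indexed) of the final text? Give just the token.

Answer: bvr

Derivation:
Hunk 1: at line 2 remove [igabo,ynenw,afqut] add [jqdzp] -> 6 lines: ztf pqq jqdzp bvo bvr wks
Hunk 2: at line 1 remove [jqdzp,bvo] add [otgx,wrkj,xus] -> 7 lines: ztf pqq otgx wrkj xus bvr wks
Hunk 3: at line 1 remove [otgx,wrkj] add [sjvz,eepbq,wpgrp] -> 8 lines: ztf pqq sjvz eepbq wpgrp xus bvr wks
Final line 7: bvr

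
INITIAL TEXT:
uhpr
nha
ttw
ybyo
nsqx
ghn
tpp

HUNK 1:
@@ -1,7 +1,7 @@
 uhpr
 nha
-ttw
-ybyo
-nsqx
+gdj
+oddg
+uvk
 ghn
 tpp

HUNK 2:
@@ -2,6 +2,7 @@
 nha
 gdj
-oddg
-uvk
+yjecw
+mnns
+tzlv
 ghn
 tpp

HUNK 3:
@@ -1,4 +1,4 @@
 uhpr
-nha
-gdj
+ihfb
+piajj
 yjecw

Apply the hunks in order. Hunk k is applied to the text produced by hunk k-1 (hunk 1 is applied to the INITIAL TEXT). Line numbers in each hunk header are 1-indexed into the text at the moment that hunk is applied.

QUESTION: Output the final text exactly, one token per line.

Hunk 1: at line 1 remove [ttw,ybyo,nsqx] add [gdj,oddg,uvk] -> 7 lines: uhpr nha gdj oddg uvk ghn tpp
Hunk 2: at line 2 remove [oddg,uvk] add [yjecw,mnns,tzlv] -> 8 lines: uhpr nha gdj yjecw mnns tzlv ghn tpp
Hunk 3: at line 1 remove [nha,gdj] add [ihfb,piajj] -> 8 lines: uhpr ihfb piajj yjecw mnns tzlv ghn tpp

Answer: uhpr
ihfb
piajj
yjecw
mnns
tzlv
ghn
tpp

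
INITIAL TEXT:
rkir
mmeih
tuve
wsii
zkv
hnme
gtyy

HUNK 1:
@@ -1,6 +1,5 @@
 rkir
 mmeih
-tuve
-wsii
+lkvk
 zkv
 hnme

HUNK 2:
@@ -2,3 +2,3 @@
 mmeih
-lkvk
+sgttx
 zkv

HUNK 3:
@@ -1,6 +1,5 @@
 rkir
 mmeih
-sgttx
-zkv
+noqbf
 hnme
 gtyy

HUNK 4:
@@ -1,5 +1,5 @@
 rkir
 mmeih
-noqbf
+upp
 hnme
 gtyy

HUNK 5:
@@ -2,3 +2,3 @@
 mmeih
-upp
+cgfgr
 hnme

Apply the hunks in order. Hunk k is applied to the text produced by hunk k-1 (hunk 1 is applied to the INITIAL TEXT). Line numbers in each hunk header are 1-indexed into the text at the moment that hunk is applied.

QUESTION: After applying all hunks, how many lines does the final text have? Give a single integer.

Answer: 5

Derivation:
Hunk 1: at line 1 remove [tuve,wsii] add [lkvk] -> 6 lines: rkir mmeih lkvk zkv hnme gtyy
Hunk 2: at line 2 remove [lkvk] add [sgttx] -> 6 lines: rkir mmeih sgttx zkv hnme gtyy
Hunk 3: at line 1 remove [sgttx,zkv] add [noqbf] -> 5 lines: rkir mmeih noqbf hnme gtyy
Hunk 4: at line 1 remove [noqbf] add [upp] -> 5 lines: rkir mmeih upp hnme gtyy
Hunk 5: at line 2 remove [upp] add [cgfgr] -> 5 lines: rkir mmeih cgfgr hnme gtyy
Final line count: 5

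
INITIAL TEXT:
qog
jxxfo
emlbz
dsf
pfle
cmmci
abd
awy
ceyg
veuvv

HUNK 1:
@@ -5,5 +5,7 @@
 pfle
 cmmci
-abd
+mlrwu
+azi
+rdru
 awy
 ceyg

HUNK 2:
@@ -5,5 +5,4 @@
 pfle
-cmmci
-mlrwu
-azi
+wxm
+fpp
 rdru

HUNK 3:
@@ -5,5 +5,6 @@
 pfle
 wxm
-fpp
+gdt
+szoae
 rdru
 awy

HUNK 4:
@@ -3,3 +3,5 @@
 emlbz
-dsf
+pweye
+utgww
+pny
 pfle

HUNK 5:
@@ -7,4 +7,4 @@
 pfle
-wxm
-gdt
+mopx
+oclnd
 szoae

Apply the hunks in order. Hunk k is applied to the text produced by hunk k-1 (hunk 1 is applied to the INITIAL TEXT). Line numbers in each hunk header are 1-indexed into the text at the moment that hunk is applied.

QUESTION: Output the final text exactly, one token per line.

Hunk 1: at line 5 remove [abd] add [mlrwu,azi,rdru] -> 12 lines: qog jxxfo emlbz dsf pfle cmmci mlrwu azi rdru awy ceyg veuvv
Hunk 2: at line 5 remove [cmmci,mlrwu,azi] add [wxm,fpp] -> 11 lines: qog jxxfo emlbz dsf pfle wxm fpp rdru awy ceyg veuvv
Hunk 3: at line 5 remove [fpp] add [gdt,szoae] -> 12 lines: qog jxxfo emlbz dsf pfle wxm gdt szoae rdru awy ceyg veuvv
Hunk 4: at line 3 remove [dsf] add [pweye,utgww,pny] -> 14 lines: qog jxxfo emlbz pweye utgww pny pfle wxm gdt szoae rdru awy ceyg veuvv
Hunk 5: at line 7 remove [wxm,gdt] add [mopx,oclnd] -> 14 lines: qog jxxfo emlbz pweye utgww pny pfle mopx oclnd szoae rdru awy ceyg veuvv

Answer: qog
jxxfo
emlbz
pweye
utgww
pny
pfle
mopx
oclnd
szoae
rdru
awy
ceyg
veuvv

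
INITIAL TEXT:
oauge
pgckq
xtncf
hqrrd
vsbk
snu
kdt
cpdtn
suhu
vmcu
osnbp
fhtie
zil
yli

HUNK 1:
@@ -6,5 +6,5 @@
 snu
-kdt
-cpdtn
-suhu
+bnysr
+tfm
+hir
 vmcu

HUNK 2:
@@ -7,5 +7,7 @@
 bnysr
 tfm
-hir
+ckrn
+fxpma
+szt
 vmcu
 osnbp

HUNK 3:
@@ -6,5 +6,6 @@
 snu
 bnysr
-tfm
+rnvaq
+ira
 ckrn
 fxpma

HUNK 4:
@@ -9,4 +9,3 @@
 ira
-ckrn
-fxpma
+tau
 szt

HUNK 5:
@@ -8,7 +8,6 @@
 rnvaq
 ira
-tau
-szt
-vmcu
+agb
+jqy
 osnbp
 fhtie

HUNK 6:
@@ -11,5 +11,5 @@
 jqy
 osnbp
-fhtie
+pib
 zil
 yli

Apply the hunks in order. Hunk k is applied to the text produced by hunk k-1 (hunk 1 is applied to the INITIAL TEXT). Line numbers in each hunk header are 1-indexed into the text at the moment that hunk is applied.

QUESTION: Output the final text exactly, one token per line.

Answer: oauge
pgckq
xtncf
hqrrd
vsbk
snu
bnysr
rnvaq
ira
agb
jqy
osnbp
pib
zil
yli

Derivation:
Hunk 1: at line 6 remove [kdt,cpdtn,suhu] add [bnysr,tfm,hir] -> 14 lines: oauge pgckq xtncf hqrrd vsbk snu bnysr tfm hir vmcu osnbp fhtie zil yli
Hunk 2: at line 7 remove [hir] add [ckrn,fxpma,szt] -> 16 lines: oauge pgckq xtncf hqrrd vsbk snu bnysr tfm ckrn fxpma szt vmcu osnbp fhtie zil yli
Hunk 3: at line 6 remove [tfm] add [rnvaq,ira] -> 17 lines: oauge pgckq xtncf hqrrd vsbk snu bnysr rnvaq ira ckrn fxpma szt vmcu osnbp fhtie zil yli
Hunk 4: at line 9 remove [ckrn,fxpma] add [tau] -> 16 lines: oauge pgckq xtncf hqrrd vsbk snu bnysr rnvaq ira tau szt vmcu osnbp fhtie zil yli
Hunk 5: at line 8 remove [tau,szt,vmcu] add [agb,jqy] -> 15 lines: oauge pgckq xtncf hqrrd vsbk snu bnysr rnvaq ira agb jqy osnbp fhtie zil yli
Hunk 6: at line 11 remove [fhtie] add [pib] -> 15 lines: oauge pgckq xtncf hqrrd vsbk snu bnysr rnvaq ira agb jqy osnbp pib zil yli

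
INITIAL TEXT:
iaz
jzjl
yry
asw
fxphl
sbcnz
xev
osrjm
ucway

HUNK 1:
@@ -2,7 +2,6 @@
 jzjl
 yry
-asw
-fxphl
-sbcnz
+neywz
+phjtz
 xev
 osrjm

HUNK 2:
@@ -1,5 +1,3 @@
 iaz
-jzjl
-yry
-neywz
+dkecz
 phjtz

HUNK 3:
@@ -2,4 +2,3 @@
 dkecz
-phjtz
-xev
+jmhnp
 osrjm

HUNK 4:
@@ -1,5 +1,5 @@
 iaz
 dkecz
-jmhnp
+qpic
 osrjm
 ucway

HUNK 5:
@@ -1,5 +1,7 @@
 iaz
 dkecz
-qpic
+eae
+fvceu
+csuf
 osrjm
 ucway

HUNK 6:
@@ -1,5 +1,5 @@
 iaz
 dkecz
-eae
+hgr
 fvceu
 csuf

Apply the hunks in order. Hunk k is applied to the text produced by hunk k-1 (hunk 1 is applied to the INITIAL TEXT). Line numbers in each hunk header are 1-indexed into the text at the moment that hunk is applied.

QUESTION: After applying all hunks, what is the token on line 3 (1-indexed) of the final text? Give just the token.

Hunk 1: at line 2 remove [asw,fxphl,sbcnz] add [neywz,phjtz] -> 8 lines: iaz jzjl yry neywz phjtz xev osrjm ucway
Hunk 2: at line 1 remove [jzjl,yry,neywz] add [dkecz] -> 6 lines: iaz dkecz phjtz xev osrjm ucway
Hunk 3: at line 2 remove [phjtz,xev] add [jmhnp] -> 5 lines: iaz dkecz jmhnp osrjm ucway
Hunk 4: at line 1 remove [jmhnp] add [qpic] -> 5 lines: iaz dkecz qpic osrjm ucway
Hunk 5: at line 1 remove [qpic] add [eae,fvceu,csuf] -> 7 lines: iaz dkecz eae fvceu csuf osrjm ucway
Hunk 6: at line 1 remove [eae] add [hgr] -> 7 lines: iaz dkecz hgr fvceu csuf osrjm ucway
Final line 3: hgr

Answer: hgr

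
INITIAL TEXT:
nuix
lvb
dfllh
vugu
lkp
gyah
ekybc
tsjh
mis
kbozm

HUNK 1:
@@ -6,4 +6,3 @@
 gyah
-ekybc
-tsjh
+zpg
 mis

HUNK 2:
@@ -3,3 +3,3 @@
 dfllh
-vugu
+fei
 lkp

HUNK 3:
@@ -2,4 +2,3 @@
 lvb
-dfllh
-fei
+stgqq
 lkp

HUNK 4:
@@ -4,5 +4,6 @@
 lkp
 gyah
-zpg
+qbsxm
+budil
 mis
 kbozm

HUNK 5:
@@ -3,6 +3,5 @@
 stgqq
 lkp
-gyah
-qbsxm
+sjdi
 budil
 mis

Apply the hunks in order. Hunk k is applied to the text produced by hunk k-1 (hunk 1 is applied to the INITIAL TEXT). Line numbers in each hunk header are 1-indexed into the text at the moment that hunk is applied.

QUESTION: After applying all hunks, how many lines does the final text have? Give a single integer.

Answer: 8

Derivation:
Hunk 1: at line 6 remove [ekybc,tsjh] add [zpg] -> 9 lines: nuix lvb dfllh vugu lkp gyah zpg mis kbozm
Hunk 2: at line 3 remove [vugu] add [fei] -> 9 lines: nuix lvb dfllh fei lkp gyah zpg mis kbozm
Hunk 3: at line 2 remove [dfllh,fei] add [stgqq] -> 8 lines: nuix lvb stgqq lkp gyah zpg mis kbozm
Hunk 4: at line 4 remove [zpg] add [qbsxm,budil] -> 9 lines: nuix lvb stgqq lkp gyah qbsxm budil mis kbozm
Hunk 5: at line 3 remove [gyah,qbsxm] add [sjdi] -> 8 lines: nuix lvb stgqq lkp sjdi budil mis kbozm
Final line count: 8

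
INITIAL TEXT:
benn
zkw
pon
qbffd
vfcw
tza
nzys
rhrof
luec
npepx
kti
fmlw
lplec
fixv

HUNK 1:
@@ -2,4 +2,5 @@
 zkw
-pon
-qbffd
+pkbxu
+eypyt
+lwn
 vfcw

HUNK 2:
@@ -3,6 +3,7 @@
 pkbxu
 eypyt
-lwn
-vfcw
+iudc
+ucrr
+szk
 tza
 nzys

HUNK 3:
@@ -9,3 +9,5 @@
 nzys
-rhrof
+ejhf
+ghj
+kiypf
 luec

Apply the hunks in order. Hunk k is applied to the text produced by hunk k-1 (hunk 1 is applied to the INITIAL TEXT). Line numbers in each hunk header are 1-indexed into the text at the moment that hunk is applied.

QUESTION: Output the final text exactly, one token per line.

Hunk 1: at line 2 remove [pon,qbffd] add [pkbxu,eypyt,lwn] -> 15 lines: benn zkw pkbxu eypyt lwn vfcw tza nzys rhrof luec npepx kti fmlw lplec fixv
Hunk 2: at line 3 remove [lwn,vfcw] add [iudc,ucrr,szk] -> 16 lines: benn zkw pkbxu eypyt iudc ucrr szk tza nzys rhrof luec npepx kti fmlw lplec fixv
Hunk 3: at line 9 remove [rhrof] add [ejhf,ghj,kiypf] -> 18 lines: benn zkw pkbxu eypyt iudc ucrr szk tza nzys ejhf ghj kiypf luec npepx kti fmlw lplec fixv

Answer: benn
zkw
pkbxu
eypyt
iudc
ucrr
szk
tza
nzys
ejhf
ghj
kiypf
luec
npepx
kti
fmlw
lplec
fixv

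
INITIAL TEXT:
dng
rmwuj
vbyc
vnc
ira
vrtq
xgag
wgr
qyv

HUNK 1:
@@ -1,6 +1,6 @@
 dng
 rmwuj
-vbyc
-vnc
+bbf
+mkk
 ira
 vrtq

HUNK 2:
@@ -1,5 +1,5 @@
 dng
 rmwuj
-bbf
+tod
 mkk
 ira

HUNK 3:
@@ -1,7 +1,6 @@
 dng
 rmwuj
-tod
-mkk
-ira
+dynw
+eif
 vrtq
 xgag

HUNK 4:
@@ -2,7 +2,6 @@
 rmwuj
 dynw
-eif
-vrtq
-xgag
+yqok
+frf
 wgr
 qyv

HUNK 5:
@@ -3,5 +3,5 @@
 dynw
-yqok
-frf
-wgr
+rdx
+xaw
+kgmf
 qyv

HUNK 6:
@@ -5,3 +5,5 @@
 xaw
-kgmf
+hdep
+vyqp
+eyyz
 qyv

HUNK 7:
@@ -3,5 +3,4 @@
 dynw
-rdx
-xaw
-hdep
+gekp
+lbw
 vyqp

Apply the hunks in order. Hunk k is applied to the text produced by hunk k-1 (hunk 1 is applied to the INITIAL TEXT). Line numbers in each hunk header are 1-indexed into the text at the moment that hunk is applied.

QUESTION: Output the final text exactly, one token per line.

Answer: dng
rmwuj
dynw
gekp
lbw
vyqp
eyyz
qyv

Derivation:
Hunk 1: at line 1 remove [vbyc,vnc] add [bbf,mkk] -> 9 lines: dng rmwuj bbf mkk ira vrtq xgag wgr qyv
Hunk 2: at line 1 remove [bbf] add [tod] -> 9 lines: dng rmwuj tod mkk ira vrtq xgag wgr qyv
Hunk 3: at line 1 remove [tod,mkk,ira] add [dynw,eif] -> 8 lines: dng rmwuj dynw eif vrtq xgag wgr qyv
Hunk 4: at line 2 remove [eif,vrtq,xgag] add [yqok,frf] -> 7 lines: dng rmwuj dynw yqok frf wgr qyv
Hunk 5: at line 3 remove [yqok,frf,wgr] add [rdx,xaw,kgmf] -> 7 lines: dng rmwuj dynw rdx xaw kgmf qyv
Hunk 6: at line 5 remove [kgmf] add [hdep,vyqp,eyyz] -> 9 lines: dng rmwuj dynw rdx xaw hdep vyqp eyyz qyv
Hunk 7: at line 3 remove [rdx,xaw,hdep] add [gekp,lbw] -> 8 lines: dng rmwuj dynw gekp lbw vyqp eyyz qyv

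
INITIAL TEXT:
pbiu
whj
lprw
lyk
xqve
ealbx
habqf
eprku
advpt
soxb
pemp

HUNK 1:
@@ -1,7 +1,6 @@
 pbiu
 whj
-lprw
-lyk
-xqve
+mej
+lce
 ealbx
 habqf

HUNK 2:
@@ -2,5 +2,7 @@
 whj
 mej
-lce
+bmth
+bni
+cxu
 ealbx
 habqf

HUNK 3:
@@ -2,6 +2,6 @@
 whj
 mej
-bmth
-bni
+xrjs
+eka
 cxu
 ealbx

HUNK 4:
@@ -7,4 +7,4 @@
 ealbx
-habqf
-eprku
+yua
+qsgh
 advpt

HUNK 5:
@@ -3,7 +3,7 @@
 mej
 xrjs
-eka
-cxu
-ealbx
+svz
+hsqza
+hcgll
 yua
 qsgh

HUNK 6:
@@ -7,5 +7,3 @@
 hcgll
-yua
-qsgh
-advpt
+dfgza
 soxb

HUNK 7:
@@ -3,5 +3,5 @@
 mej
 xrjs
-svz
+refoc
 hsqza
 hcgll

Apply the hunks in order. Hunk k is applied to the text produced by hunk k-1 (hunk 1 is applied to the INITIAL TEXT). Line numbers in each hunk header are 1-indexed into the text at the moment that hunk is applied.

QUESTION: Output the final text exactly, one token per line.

Answer: pbiu
whj
mej
xrjs
refoc
hsqza
hcgll
dfgza
soxb
pemp

Derivation:
Hunk 1: at line 1 remove [lprw,lyk,xqve] add [mej,lce] -> 10 lines: pbiu whj mej lce ealbx habqf eprku advpt soxb pemp
Hunk 2: at line 2 remove [lce] add [bmth,bni,cxu] -> 12 lines: pbiu whj mej bmth bni cxu ealbx habqf eprku advpt soxb pemp
Hunk 3: at line 2 remove [bmth,bni] add [xrjs,eka] -> 12 lines: pbiu whj mej xrjs eka cxu ealbx habqf eprku advpt soxb pemp
Hunk 4: at line 7 remove [habqf,eprku] add [yua,qsgh] -> 12 lines: pbiu whj mej xrjs eka cxu ealbx yua qsgh advpt soxb pemp
Hunk 5: at line 3 remove [eka,cxu,ealbx] add [svz,hsqza,hcgll] -> 12 lines: pbiu whj mej xrjs svz hsqza hcgll yua qsgh advpt soxb pemp
Hunk 6: at line 7 remove [yua,qsgh,advpt] add [dfgza] -> 10 lines: pbiu whj mej xrjs svz hsqza hcgll dfgza soxb pemp
Hunk 7: at line 3 remove [svz] add [refoc] -> 10 lines: pbiu whj mej xrjs refoc hsqza hcgll dfgza soxb pemp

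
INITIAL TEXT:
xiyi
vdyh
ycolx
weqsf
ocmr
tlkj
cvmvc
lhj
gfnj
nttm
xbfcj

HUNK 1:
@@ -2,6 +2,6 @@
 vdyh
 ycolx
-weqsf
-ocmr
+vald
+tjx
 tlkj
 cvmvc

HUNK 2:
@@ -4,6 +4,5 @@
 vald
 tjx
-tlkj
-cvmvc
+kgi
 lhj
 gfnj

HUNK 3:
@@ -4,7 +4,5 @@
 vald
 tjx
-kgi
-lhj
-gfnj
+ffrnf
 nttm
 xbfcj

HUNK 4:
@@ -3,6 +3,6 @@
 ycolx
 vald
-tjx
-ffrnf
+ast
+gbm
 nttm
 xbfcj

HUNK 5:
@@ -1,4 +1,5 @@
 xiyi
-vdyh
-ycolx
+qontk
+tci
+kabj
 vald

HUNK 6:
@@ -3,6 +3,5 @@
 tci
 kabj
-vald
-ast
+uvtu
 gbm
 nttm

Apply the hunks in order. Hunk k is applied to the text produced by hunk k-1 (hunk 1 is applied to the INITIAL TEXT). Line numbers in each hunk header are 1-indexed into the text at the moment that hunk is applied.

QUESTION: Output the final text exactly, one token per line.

Answer: xiyi
qontk
tci
kabj
uvtu
gbm
nttm
xbfcj

Derivation:
Hunk 1: at line 2 remove [weqsf,ocmr] add [vald,tjx] -> 11 lines: xiyi vdyh ycolx vald tjx tlkj cvmvc lhj gfnj nttm xbfcj
Hunk 2: at line 4 remove [tlkj,cvmvc] add [kgi] -> 10 lines: xiyi vdyh ycolx vald tjx kgi lhj gfnj nttm xbfcj
Hunk 3: at line 4 remove [kgi,lhj,gfnj] add [ffrnf] -> 8 lines: xiyi vdyh ycolx vald tjx ffrnf nttm xbfcj
Hunk 4: at line 3 remove [tjx,ffrnf] add [ast,gbm] -> 8 lines: xiyi vdyh ycolx vald ast gbm nttm xbfcj
Hunk 5: at line 1 remove [vdyh,ycolx] add [qontk,tci,kabj] -> 9 lines: xiyi qontk tci kabj vald ast gbm nttm xbfcj
Hunk 6: at line 3 remove [vald,ast] add [uvtu] -> 8 lines: xiyi qontk tci kabj uvtu gbm nttm xbfcj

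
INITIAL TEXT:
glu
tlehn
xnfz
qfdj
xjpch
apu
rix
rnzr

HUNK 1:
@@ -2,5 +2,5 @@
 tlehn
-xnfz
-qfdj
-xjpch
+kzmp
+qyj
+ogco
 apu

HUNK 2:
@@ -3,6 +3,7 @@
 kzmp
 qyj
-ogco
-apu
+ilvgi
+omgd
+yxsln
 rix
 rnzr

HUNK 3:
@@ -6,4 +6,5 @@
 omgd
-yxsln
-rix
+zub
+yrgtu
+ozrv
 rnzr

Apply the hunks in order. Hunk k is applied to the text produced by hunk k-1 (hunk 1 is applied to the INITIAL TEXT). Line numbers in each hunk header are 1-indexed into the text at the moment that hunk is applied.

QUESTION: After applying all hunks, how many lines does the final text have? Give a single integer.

Hunk 1: at line 2 remove [xnfz,qfdj,xjpch] add [kzmp,qyj,ogco] -> 8 lines: glu tlehn kzmp qyj ogco apu rix rnzr
Hunk 2: at line 3 remove [ogco,apu] add [ilvgi,omgd,yxsln] -> 9 lines: glu tlehn kzmp qyj ilvgi omgd yxsln rix rnzr
Hunk 3: at line 6 remove [yxsln,rix] add [zub,yrgtu,ozrv] -> 10 lines: glu tlehn kzmp qyj ilvgi omgd zub yrgtu ozrv rnzr
Final line count: 10

Answer: 10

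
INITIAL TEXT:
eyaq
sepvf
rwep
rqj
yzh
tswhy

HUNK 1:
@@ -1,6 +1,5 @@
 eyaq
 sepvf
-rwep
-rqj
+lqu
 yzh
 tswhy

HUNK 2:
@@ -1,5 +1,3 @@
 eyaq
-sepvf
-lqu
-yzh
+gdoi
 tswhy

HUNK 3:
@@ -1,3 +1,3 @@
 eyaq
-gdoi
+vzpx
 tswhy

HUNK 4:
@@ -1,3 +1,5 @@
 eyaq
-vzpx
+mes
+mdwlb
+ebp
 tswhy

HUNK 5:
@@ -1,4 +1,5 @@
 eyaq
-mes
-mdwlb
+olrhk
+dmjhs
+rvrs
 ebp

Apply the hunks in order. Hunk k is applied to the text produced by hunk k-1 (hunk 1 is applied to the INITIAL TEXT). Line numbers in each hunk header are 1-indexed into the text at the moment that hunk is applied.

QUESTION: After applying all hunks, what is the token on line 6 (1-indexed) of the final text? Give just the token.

Answer: tswhy

Derivation:
Hunk 1: at line 1 remove [rwep,rqj] add [lqu] -> 5 lines: eyaq sepvf lqu yzh tswhy
Hunk 2: at line 1 remove [sepvf,lqu,yzh] add [gdoi] -> 3 lines: eyaq gdoi tswhy
Hunk 3: at line 1 remove [gdoi] add [vzpx] -> 3 lines: eyaq vzpx tswhy
Hunk 4: at line 1 remove [vzpx] add [mes,mdwlb,ebp] -> 5 lines: eyaq mes mdwlb ebp tswhy
Hunk 5: at line 1 remove [mes,mdwlb] add [olrhk,dmjhs,rvrs] -> 6 lines: eyaq olrhk dmjhs rvrs ebp tswhy
Final line 6: tswhy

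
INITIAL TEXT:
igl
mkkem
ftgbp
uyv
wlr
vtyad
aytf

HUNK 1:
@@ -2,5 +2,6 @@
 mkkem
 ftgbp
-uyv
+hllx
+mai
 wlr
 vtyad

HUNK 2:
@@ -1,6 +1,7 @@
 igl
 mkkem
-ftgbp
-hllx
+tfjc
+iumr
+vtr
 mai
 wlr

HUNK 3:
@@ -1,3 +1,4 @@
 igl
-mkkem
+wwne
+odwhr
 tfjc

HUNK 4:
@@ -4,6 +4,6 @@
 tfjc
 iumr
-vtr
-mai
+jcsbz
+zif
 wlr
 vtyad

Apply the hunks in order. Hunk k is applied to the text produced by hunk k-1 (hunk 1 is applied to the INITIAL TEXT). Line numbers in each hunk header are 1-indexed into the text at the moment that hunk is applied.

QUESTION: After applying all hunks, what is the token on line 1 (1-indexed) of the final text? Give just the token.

Answer: igl

Derivation:
Hunk 1: at line 2 remove [uyv] add [hllx,mai] -> 8 lines: igl mkkem ftgbp hllx mai wlr vtyad aytf
Hunk 2: at line 1 remove [ftgbp,hllx] add [tfjc,iumr,vtr] -> 9 lines: igl mkkem tfjc iumr vtr mai wlr vtyad aytf
Hunk 3: at line 1 remove [mkkem] add [wwne,odwhr] -> 10 lines: igl wwne odwhr tfjc iumr vtr mai wlr vtyad aytf
Hunk 4: at line 4 remove [vtr,mai] add [jcsbz,zif] -> 10 lines: igl wwne odwhr tfjc iumr jcsbz zif wlr vtyad aytf
Final line 1: igl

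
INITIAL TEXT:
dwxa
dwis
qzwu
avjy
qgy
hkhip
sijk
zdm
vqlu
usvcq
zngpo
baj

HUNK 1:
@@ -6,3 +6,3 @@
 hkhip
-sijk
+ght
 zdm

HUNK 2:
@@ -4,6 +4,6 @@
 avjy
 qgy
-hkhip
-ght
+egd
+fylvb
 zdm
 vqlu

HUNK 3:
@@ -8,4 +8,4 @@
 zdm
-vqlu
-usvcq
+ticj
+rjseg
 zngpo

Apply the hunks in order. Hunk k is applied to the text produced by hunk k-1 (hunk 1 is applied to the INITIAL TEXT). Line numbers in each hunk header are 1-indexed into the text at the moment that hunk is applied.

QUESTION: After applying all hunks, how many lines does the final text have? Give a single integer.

Answer: 12

Derivation:
Hunk 1: at line 6 remove [sijk] add [ght] -> 12 lines: dwxa dwis qzwu avjy qgy hkhip ght zdm vqlu usvcq zngpo baj
Hunk 2: at line 4 remove [hkhip,ght] add [egd,fylvb] -> 12 lines: dwxa dwis qzwu avjy qgy egd fylvb zdm vqlu usvcq zngpo baj
Hunk 3: at line 8 remove [vqlu,usvcq] add [ticj,rjseg] -> 12 lines: dwxa dwis qzwu avjy qgy egd fylvb zdm ticj rjseg zngpo baj
Final line count: 12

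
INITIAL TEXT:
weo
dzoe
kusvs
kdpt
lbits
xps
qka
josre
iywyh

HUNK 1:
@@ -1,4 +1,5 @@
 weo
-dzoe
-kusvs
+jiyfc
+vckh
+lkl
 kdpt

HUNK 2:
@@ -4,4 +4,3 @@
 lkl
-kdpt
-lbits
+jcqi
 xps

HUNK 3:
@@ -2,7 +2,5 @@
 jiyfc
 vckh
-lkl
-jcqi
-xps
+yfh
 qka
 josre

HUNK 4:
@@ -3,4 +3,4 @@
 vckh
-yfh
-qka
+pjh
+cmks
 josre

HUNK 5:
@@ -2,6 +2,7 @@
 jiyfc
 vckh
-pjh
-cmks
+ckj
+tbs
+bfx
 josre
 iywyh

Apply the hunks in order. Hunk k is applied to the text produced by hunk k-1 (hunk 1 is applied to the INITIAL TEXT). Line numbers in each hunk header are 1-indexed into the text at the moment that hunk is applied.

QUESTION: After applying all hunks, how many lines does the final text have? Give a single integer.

Answer: 8

Derivation:
Hunk 1: at line 1 remove [dzoe,kusvs] add [jiyfc,vckh,lkl] -> 10 lines: weo jiyfc vckh lkl kdpt lbits xps qka josre iywyh
Hunk 2: at line 4 remove [kdpt,lbits] add [jcqi] -> 9 lines: weo jiyfc vckh lkl jcqi xps qka josre iywyh
Hunk 3: at line 2 remove [lkl,jcqi,xps] add [yfh] -> 7 lines: weo jiyfc vckh yfh qka josre iywyh
Hunk 4: at line 3 remove [yfh,qka] add [pjh,cmks] -> 7 lines: weo jiyfc vckh pjh cmks josre iywyh
Hunk 5: at line 2 remove [pjh,cmks] add [ckj,tbs,bfx] -> 8 lines: weo jiyfc vckh ckj tbs bfx josre iywyh
Final line count: 8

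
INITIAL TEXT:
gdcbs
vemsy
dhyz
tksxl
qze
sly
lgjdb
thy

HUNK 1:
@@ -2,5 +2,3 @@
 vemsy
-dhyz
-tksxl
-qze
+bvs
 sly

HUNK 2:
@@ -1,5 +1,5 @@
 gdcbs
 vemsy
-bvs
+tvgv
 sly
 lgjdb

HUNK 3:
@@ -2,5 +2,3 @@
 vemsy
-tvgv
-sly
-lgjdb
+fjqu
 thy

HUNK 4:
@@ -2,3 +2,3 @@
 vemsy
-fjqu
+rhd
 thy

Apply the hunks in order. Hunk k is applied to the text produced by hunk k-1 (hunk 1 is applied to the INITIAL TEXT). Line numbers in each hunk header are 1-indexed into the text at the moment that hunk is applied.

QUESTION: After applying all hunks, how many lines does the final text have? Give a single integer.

Answer: 4

Derivation:
Hunk 1: at line 2 remove [dhyz,tksxl,qze] add [bvs] -> 6 lines: gdcbs vemsy bvs sly lgjdb thy
Hunk 2: at line 1 remove [bvs] add [tvgv] -> 6 lines: gdcbs vemsy tvgv sly lgjdb thy
Hunk 3: at line 2 remove [tvgv,sly,lgjdb] add [fjqu] -> 4 lines: gdcbs vemsy fjqu thy
Hunk 4: at line 2 remove [fjqu] add [rhd] -> 4 lines: gdcbs vemsy rhd thy
Final line count: 4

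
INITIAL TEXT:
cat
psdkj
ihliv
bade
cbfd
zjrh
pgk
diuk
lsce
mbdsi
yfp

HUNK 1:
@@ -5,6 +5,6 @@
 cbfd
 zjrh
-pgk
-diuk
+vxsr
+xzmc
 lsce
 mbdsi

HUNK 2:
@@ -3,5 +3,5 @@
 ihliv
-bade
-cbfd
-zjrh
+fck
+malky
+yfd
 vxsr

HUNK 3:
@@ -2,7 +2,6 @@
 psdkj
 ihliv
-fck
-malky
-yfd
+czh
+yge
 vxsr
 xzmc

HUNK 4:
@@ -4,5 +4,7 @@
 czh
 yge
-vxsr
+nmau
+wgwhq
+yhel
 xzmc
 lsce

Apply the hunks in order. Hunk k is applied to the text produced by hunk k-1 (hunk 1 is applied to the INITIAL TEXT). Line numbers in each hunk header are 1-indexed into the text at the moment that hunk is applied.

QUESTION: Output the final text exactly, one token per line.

Hunk 1: at line 5 remove [pgk,diuk] add [vxsr,xzmc] -> 11 lines: cat psdkj ihliv bade cbfd zjrh vxsr xzmc lsce mbdsi yfp
Hunk 2: at line 3 remove [bade,cbfd,zjrh] add [fck,malky,yfd] -> 11 lines: cat psdkj ihliv fck malky yfd vxsr xzmc lsce mbdsi yfp
Hunk 3: at line 2 remove [fck,malky,yfd] add [czh,yge] -> 10 lines: cat psdkj ihliv czh yge vxsr xzmc lsce mbdsi yfp
Hunk 4: at line 4 remove [vxsr] add [nmau,wgwhq,yhel] -> 12 lines: cat psdkj ihliv czh yge nmau wgwhq yhel xzmc lsce mbdsi yfp

Answer: cat
psdkj
ihliv
czh
yge
nmau
wgwhq
yhel
xzmc
lsce
mbdsi
yfp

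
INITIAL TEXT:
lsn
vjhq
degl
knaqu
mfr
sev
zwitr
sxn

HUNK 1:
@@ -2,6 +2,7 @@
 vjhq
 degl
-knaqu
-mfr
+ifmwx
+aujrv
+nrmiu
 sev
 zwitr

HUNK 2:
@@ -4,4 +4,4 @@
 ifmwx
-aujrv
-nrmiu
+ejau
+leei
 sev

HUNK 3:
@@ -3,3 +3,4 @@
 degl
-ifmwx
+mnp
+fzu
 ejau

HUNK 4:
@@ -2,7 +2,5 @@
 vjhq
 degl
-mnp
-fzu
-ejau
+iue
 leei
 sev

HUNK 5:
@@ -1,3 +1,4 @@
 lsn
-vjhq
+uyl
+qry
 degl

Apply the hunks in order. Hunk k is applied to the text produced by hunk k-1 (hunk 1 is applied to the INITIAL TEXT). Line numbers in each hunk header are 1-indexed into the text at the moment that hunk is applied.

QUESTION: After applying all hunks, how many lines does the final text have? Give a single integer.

Answer: 9

Derivation:
Hunk 1: at line 2 remove [knaqu,mfr] add [ifmwx,aujrv,nrmiu] -> 9 lines: lsn vjhq degl ifmwx aujrv nrmiu sev zwitr sxn
Hunk 2: at line 4 remove [aujrv,nrmiu] add [ejau,leei] -> 9 lines: lsn vjhq degl ifmwx ejau leei sev zwitr sxn
Hunk 3: at line 3 remove [ifmwx] add [mnp,fzu] -> 10 lines: lsn vjhq degl mnp fzu ejau leei sev zwitr sxn
Hunk 4: at line 2 remove [mnp,fzu,ejau] add [iue] -> 8 lines: lsn vjhq degl iue leei sev zwitr sxn
Hunk 5: at line 1 remove [vjhq] add [uyl,qry] -> 9 lines: lsn uyl qry degl iue leei sev zwitr sxn
Final line count: 9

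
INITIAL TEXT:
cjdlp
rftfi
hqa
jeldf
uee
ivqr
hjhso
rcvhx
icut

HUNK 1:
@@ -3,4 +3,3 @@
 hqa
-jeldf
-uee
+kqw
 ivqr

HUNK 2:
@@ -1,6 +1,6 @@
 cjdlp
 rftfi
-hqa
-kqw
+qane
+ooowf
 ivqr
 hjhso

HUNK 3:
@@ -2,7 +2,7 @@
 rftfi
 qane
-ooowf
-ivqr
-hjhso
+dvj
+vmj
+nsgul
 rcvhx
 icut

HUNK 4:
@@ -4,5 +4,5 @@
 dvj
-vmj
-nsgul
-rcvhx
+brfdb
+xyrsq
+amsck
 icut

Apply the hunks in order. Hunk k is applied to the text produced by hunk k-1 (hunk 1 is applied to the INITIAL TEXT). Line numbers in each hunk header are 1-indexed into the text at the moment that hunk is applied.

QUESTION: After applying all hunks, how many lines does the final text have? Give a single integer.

Hunk 1: at line 3 remove [jeldf,uee] add [kqw] -> 8 lines: cjdlp rftfi hqa kqw ivqr hjhso rcvhx icut
Hunk 2: at line 1 remove [hqa,kqw] add [qane,ooowf] -> 8 lines: cjdlp rftfi qane ooowf ivqr hjhso rcvhx icut
Hunk 3: at line 2 remove [ooowf,ivqr,hjhso] add [dvj,vmj,nsgul] -> 8 lines: cjdlp rftfi qane dvj vmj nsgul rcvhx icut
Hunk 4: at line 4 remove [vmj,nsgul,rcvhx] add [brfdb,xyrsq,amsck] -> 8 lines: cjdlp rftfi qane dvj brfdb xyrsq amsck icut
Final line count: 8

Answer: 8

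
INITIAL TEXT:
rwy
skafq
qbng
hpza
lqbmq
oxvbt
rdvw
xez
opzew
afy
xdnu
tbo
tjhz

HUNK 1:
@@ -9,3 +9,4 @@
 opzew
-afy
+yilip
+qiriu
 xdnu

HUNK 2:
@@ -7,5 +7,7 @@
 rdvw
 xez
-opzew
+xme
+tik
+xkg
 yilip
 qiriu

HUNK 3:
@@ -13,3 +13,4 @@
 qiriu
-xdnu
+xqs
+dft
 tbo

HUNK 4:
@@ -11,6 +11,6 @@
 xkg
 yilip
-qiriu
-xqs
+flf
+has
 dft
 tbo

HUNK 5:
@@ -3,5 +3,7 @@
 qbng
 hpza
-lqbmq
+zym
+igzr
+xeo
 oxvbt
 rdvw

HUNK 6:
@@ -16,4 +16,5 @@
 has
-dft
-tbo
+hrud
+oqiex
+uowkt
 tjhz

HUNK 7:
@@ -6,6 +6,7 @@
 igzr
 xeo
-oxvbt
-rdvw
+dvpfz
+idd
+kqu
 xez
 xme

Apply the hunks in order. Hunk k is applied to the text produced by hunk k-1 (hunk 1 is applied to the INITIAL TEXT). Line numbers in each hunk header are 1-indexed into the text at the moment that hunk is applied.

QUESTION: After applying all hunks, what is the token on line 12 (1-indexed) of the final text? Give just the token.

Hunk 1: at line 9 remove [afy] add [yilip,qiriu] -> 14 lines: rwy skafq qbng hpza lqbmq oxvbt rdvw xez opzew yilip qiriu xdnu tbo tjhz
Hunk 2: at line 7 remove [opzew] add [xme,tik,xkg] -> 16 lines: rwy skafq qbng hpza lqbmq oxvbt rdvw xez xme tik xkg yilip qiriu xdnu tbo tjhz
Hunk 3: at line 13 remove [xdnu] add [xqs,dft] -> 17 lines: rwy skafq qbng hpza lqbmq oxvbt rdvw xez xme tik xkg yilip qiriu xqs dft tbo tjhz
Hunk 4: at line 11 remove [qiriu,xqs] add [flf,has] -> 17 lines: rwy skafq qbng hpza lqbmq oxvbt rdvw xez xme tik xkg yilip flf has dft tbo tjhz
Hunk 5: at line 3 remove [lqbmq] add [zym,igzr,xeo] -> 19 lines: rwy skafq qbng hpza zym igzr xeo oxvbt rdvw xez xme tik xkg yilip flf has dft tbo tjhz
Hunk 6: at line 16 remove [dft,tbo] add [hrud,oqiex,uowkt] -> 20 lines: rwy skafq qbng hpza zym igzr xeo oxvbt rdvw xez xme tik xkg yilip flf has hrud oqiex uowkt tjhz
Hunk 7: at line 6 remove [oxvbt,rdvw] add [dvpfz,idd,kqu] -> 21 lines: rwy skafq qbng hpza zym igzr xeo dvpfz idd kqu xez xme tik xkg yilip flf has hrud oqiex uowkt tjhz
Final line 12: xme

Answer: xme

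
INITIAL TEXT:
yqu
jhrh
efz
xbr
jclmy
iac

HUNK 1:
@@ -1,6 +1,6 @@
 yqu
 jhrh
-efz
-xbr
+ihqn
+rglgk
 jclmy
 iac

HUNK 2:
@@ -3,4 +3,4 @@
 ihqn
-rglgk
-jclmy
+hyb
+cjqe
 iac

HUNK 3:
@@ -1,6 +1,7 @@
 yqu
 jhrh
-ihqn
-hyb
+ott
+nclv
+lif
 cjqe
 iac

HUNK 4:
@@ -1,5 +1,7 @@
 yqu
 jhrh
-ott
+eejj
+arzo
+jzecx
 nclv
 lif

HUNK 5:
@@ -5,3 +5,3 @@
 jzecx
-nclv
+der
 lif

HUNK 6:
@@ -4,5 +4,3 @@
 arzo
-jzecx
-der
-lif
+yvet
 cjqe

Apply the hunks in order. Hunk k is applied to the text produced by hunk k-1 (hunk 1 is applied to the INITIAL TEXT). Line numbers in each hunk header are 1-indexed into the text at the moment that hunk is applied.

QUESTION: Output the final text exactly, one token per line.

Answer: yqu
jhrh
eejj
arzo
yvet
cjqe
iac

Derivation:
Hunk 1: at line 1 remove [efz,xbr] add [ihqn,rglgk] -> 6 lines: yqu jhrh ihqn rglgk jclmy iac
Hunk 2: at line 3 remove [rglgk,jclmy] add [hyb,cjqe] -> 6 lines: yqu jhrh ihqn hyb cjqe iac
Hunk 3: at line 1 remove [ihqn,hyb] add [ott,nclv,lif] -> 7 lines: yqu jhrh ott nclv lif cjqe iac
Hunk 4: at line 1 remove [ott] add [eejj,arzo,jzecx] -> 9 lines: yqu jhrh eejj arzo jzecx nclv lif cjqe iac
Hunk 5: at line 5 remove [nclv] add [der] -> 9 lines: yqu jhrh eejj arzo jzecx der lif cjqe iac
Hunk 6: at line 4 remove [jzecx,der,lif] add [yvet] -> 7 lines: yqu jhrh eejj arzo yvet cjqe iac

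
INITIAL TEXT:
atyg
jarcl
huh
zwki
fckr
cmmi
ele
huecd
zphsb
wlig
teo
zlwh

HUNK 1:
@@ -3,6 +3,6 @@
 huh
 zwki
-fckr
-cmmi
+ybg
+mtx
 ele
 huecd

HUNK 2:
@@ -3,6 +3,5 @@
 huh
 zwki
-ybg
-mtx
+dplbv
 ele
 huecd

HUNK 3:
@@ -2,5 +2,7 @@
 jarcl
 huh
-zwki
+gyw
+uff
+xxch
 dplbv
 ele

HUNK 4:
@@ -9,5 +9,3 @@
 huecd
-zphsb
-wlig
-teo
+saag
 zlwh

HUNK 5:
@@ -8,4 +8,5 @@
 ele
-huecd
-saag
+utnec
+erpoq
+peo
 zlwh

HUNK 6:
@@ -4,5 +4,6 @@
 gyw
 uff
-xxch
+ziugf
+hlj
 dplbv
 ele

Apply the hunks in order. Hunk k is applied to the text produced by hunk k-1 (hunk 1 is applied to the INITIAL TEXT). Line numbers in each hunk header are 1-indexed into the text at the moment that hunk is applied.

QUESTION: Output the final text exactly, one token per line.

Answer: atyg
jarcl
huh
gyw
uff
ziugf
hlj
dplbv
ele
utnec
erpoq
peo
zlwh

Derivation:
Hunk 1: at line 3 remove [fckr,cmmi] add [ybg,mtx] -> 12 lines: atyg jarcl huh zwki ybg mtx ele huecd zphsb wlig teo zlwh
Hunk 2: at line 3 remove [ybg,mtx] add [dplbv] -> 11 lines: atyg jarcl huh zwki dplbv ele huecd zphsb wlig teo zlwh
Hunk 3: at line 2 remove [zwki] add [gyw,uff,xxch] -> 13 lines: atyg jarcl huh gyw uff xxch dplbv ele huecd zphsb wlig teo zlwh
Hunk 4: at line 9 remove [zphsb,wlig,teo] add [saag] -> 11 lines: atyg jarcl huh gyw uff xxch dplbv ele huecd saag zlwh
Hunk 5: at line 8 remove [huecd,saag] add [utnec,erpoq,peo] -> 12 lines: atyg jarcl huh gyw uff xxch dplbv ele utnec erpoq peo zlwh
Hunk 6: at line 4 remove [xxch] add [ziugf,hlj] -> 13 lines: atyg jarcl huh gyw uff ziugf hlj dplbv ele utnec erpoq peo zlwh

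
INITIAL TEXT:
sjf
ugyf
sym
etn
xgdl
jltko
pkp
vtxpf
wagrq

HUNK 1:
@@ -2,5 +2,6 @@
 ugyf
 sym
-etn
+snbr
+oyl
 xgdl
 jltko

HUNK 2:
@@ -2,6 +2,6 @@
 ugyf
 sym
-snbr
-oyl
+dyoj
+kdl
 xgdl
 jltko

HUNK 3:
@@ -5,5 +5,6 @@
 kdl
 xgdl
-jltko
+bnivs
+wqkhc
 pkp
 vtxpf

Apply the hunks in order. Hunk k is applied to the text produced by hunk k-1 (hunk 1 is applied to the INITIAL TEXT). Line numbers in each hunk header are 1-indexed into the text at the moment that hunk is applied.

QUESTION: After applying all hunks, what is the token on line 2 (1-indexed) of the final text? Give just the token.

Hunk 1: at line 2 remove [etn] add [snbr,oyl] -> 10 lines: sjf ugyf sym snbr oyl xgdl jltko pkp vtxpf wagrq
Hunk 2: at line 2 remove [snbr,oyl] add [dyoj,kdl] -> 10 lines: sjf ugyf sym dyoj kdl xgdl jltko pkp vtxpf wagrq
Hunk 3: at line 5 remove [jltko] add [bnivs,wqkhc] -> 11 lines: sjf ugyf sym dyoj kdl xgdl bnivs wqkhc pkp vtxpf wagrq
Final line 2: ugyf

Answer: ugyf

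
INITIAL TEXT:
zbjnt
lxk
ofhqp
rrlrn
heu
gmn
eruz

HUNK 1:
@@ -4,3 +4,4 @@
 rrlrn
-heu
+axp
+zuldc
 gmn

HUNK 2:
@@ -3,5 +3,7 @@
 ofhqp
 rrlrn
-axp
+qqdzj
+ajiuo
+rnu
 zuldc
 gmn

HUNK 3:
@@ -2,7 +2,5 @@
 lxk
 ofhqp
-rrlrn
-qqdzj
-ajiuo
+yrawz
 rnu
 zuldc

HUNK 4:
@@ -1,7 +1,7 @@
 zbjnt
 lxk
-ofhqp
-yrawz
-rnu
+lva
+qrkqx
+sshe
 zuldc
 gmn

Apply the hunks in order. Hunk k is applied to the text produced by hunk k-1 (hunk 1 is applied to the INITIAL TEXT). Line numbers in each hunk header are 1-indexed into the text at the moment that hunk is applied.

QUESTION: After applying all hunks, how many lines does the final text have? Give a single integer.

Hunk 1: at line 4 remove [heu] add [axp,zuldc] -> 8 lines: zbjnt lxk ofhqp rrlrn axp zuldc gmn eruz
Hunk 2: at line 3 remove [axp] add [qqdzj,ajiuo,rnu] -> 10 lines: zbjnt lxk ofhqp rrlrn qqdzj ajiuo rnu zuldc gmn eruz
Hunk 3: at line 2 remove [rrlrn,qqdzj,ajiuo] add [yrawz] -> 8 lines: zbjnt lxk ofhqp yrawz rnu zuldc gmn eruz
Hunk 4: at line 1 remove [ofhqp,yrawz,rnu] add [lva,qrkqx,sshe] -> 8 lines: zbjnt lxk lva qrkqx sshe zuldc gmn eruz
Final line count: 8

Answer: 8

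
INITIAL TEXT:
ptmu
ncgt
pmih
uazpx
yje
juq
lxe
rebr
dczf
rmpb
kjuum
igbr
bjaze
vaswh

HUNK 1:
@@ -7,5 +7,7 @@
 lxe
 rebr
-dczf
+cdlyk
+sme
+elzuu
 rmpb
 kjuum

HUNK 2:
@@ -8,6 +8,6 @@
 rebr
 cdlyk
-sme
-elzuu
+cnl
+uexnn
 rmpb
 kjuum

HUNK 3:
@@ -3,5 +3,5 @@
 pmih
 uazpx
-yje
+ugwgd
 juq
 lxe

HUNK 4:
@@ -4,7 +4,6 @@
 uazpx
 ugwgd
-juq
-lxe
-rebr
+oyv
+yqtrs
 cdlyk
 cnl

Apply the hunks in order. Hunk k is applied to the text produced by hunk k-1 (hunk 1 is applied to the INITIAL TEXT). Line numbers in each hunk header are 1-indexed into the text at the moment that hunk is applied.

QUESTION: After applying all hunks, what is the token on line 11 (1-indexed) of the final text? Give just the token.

Answer: rmpb

Derivation:
Hunk 1: at line 7 remove [dczf] add [cdlyk,sme,elzuu] -> 16 lines: ptmu ncgt pmih uazpx yje juq lxe rebr cdlyk sme elzuu rmpb kjuum igbr bjaze vaswh
Hunk 2: at line 8 remove [sme,elzuu] add [cnl,uexnn] -> 16 lines: ptmu ncgt pmih uazpx yje juq lxe rebr cdlyk cnl uexnn rmpb kjuum igbr bjaze vaswh
Hunk 3: at line 3 remove [yje] add [ugwgd] -> 16 lines: ptmu ncgt pmih uazpx ugwgd juq lxe rebr cdlyk cnl uexnn rmpb kjuum igbr bjaze vaswh
Hunk 4: at line 4 remove [juq,lxe,rebr] add [oyv,yqtrs] -> 15 lines: ptmu ncgt pmih uazpx ugwgd oyv yqtrs cdlyk cnl uexnn rmpb kjuum igbr bjaze vaswh
Final line 11: rmpb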